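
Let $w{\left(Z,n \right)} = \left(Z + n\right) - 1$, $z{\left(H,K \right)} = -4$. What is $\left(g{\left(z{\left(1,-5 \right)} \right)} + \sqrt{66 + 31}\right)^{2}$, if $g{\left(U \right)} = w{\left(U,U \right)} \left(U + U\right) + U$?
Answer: $4721 + 136 \sqrt{97} \approx 6060.4$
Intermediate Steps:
$w{\left(Z,n \right)} = -1 + Z + n$
$g{\left(U \right)} = U + 2 U \left(-1 + 2 U\right)$ ($g{\left(U \right)} = \left(-1 + U + U\right) \left(U + U\right) + U = \left(-1 + 2 U\right) 2 U + U = 2 U \left(-1 + 2 U\right) + U = U + 2 U \left(-1 + 2 U\right)$)
$\left(g{\left(z{\left(1,-5 \right)} \right)} + \sqrt{66 + 31}\right)^{2} = \left(- 4 \left(-1 + 4 \left(-4\right)\right) + \sqrt{66 + 31}\right)^{2} = \left(- 4 \left(-1 - 16\right) + \sqrt{97}\right)^{2} = \left(\left(-4\right) \left(-17\right) + \sqrt{97}\right)^{2} = \left(68 + \sqrt{97}\right)^{2}$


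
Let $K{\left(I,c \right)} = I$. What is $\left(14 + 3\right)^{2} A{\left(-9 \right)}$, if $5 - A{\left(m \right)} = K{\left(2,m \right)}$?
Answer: $867$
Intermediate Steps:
$A{\left(m \right)} = 3$ ($A{\left(m \right)} = 5 - 2 = 3$)
$\left(14 + 3\right)^{2} A{\left(-9 \right)} = \left(14 + 3\right)^{2} \cdot 3 = 17^{2} \cdot 3 = 289 \cdot 3 = 867$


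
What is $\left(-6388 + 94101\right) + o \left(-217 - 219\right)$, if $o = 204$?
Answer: $-1231$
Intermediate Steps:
$\left(-6388 + 94101\right) + o \left(-217 - 219\right) = \left(-6388 + 94101\right) + 204 \left(-217 - 219\right) = 87713 + 204 \left(-436\right) = 87713 - 88944 = -1231$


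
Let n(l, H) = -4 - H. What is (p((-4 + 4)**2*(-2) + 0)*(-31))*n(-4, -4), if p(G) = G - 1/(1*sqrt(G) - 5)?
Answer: 0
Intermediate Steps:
p(G) = G - 1/(-5 + sqrt(G)) (p(G) = G - 1/(sqrt(G) - 5) = G - 1/(-5 + sqrt(G)))
(p((-4 + 4)**2*(-2) + 0)*(-31))*n(-4, -4) = (((-1 + ((-4 + 4)**2*(-2) + 0)**(3/2) - 5*((-4 + 4)**2*(-2) + 0))/(-5 + sqrt((-4 + 4)**2*(-2) + 0)))*(-31))*(-4 - 1*(-4)) = (((-1 + (0**2*(-2) + 0)**(3/2) - 5*(0**2*(-2) + 0))/(-5 + sqrt(0**2*(-2) + 0)))*(-31))*(-4 + 4) = (((-1 + (0*(-2) + 0)**(3/2) - 5*(0*(-2) + 0))/(-5 + sqrt(0*(-2) + 0)))*(-31))*0 = (((-1 + (0 + 0)**(3/2) - 5*(0 + 0))/(-5 + sqrt(0 + 0)))*(-31))*0 = (((-1 + 0**(3/2) - 5*0)/(-5 + sqrt(0)))*(-31))*0 = (((-1 + 0 + 0)/(-5 + 0))*(-31))*0 = ((-1/(-5))*(-31))*0 = (-1/5*(-1)*(-31))*0 = ((1/5)*(-31))*0 = -31/5*0 = 0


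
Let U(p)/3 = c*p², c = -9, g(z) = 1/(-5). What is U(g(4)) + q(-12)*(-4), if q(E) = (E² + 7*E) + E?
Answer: -4827/25 ≈ -193.08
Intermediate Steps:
g(z) = -⅕
U(p) = -27*p² (U(p) = 3*(-9*p²) = -27*p²)
q(E) = E² + 8*E
U(g(4)) + q(-12)*(-4) = -27*(-⅕)² - 12*(8 - 12)*(-4) = -27*1/25 - 12*(-4)*(-4) = -27/25 + 48*(-4) = -27/25 - 192 = -4827/25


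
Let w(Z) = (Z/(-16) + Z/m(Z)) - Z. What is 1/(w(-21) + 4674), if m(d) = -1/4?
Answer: 16/76485 ≈ 0.00020919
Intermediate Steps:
m(d) = -¼ (m(d) = -1*¼ = -¼)
w(Z) = -81*Z/16 (w(Z) = (Z/(-16) + Z/(-¼)) - Z = (Z*(-1/16) + Z*(-4)) - Z = (-Z/16 - 4*Z) - Z = -65*Z/16 - Z = -81*Z/16)
1/(w(-21) + 4674) = 1/(-81/16*(-21) + 4674) = 1/(1701/16 + 4674) = 1/(76485/16) = 16/76485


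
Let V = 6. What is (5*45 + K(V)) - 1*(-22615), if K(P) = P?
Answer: 22846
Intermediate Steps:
(5*45 + K(V)) - 1*(-22615) = (5*45 + 6) - 1*(-22615) = (225 + 6) + 22615 = 231 + 22615 = 22846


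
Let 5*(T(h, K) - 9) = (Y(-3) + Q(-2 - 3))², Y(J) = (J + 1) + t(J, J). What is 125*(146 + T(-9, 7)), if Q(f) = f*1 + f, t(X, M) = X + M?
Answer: 27475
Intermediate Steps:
t(X, M) = M + X
Y(J) = 1 + 3*J (Y(J) = (J + 1) + (J + J) = (1 + J) + 2*J = 1 + 3*J)
Q(f) = 2*f (Q(f) = f + f = 2*f)
T(h, K) = 369/5 (T(h, K) = 9 + ((1 + 3*(-3)) + 2*(-2 - 3))²/5 = 9 + ((1 - 9) + 2*(-5))²/5 = 9 + (-8 - 10)²/5 = 9 + (⅕)*(-18)² = 9 + (⅕)*324 = 9 + 324/5 = 369/5)
125*(146 + T(-9, 7)) = 125*(146 + 369/5) = 125*(1099/5) = 27475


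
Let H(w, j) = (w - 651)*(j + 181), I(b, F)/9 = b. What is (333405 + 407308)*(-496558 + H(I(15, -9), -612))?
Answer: -203075357506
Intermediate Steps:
I(b, F) = 9*b
H(w, j) = (-651 + w)*(181 + j)
(333405 + 407308)*(-496558 + H(I(15, -9), -612)) = (333405 + 407308)*(-496558 + (-117831 - 651*(-612) + 181*(9*15) - 5508*15)) = 740713*(-496558 + (-117831 + 398412 + 181*135 - 612*135)) = 740713*(-496558 + (-117831 + 398412 + 24435 - 82620)) = 740713*(-496558 + 222396) = 740713*(-274162) = -203075357506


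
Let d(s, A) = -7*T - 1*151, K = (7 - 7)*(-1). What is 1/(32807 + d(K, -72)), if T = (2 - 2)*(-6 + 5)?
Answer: 1/32656 ≈ 3.0622e-5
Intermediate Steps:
K = 0 (K = 0*(-1) = 0)
T = 0 (T = 0*(-1) = 0)
d(s, A) = -151 (d(s, A) = -7*0 - 1*151 = 0 - 151 = -151)
1/(32807 + d(K, -72)) = 1/(32807 - 151) = 1/32656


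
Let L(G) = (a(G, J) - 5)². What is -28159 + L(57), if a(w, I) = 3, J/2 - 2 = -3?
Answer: -28155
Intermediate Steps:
J = -2 (J = 4 + 2*(-3) = 4 - 6 = -2)
L(G) = 4 (L(G) = (3 - 5)² = (-2)² = 4)
-28159 + L(57) = -28159 + 4 = -28155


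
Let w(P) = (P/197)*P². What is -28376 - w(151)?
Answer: -9033023/197 ≈ -45853.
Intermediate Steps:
w(P) = P³/197 (w(P) = (P*(1/197))*P² = (P/197)*P² = P³/197)
-28376 - w(151) = -28376 - 151³/197 = -28376 - 3442951/197 = -9033023/197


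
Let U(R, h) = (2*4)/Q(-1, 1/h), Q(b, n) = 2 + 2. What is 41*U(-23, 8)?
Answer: 82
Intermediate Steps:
Q(b, n) = 4
U(R, h) = 2 (U(R, h) = (2*4)/4 = 8*(¼) = 2)
41*U(-23, 8) = 41*2 = 82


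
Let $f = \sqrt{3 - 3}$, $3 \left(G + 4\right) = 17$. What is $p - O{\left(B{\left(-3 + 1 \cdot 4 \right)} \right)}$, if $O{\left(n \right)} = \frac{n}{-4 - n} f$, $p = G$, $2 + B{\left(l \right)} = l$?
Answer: $\frac{5}{3} \approx 1.6667$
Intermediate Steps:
$G = \frac{5}{3}$ ($G = -4 + \frac{1}{3} \cdot 17 = -4 + \frac{17}{3} = \frac{5}{3} \approx 1.6667$)
$B{\left(l \right)} = -2 + l$
$p = \frac{5}{3} \approx 1.6667$
$f = 0$ ($f = \sqrt{0} = 0$)
$O{\left(n \right)} = 0$ ($O{\left(n \right)} = \frac{n}{-4 - n} 0 = 0$)
$p - O{\left(B{\left(-3 + 1 \cdot 4 \right)} \right)} = \frac{5}{3} - 0 = \frac{5}{3} + 0 = \frac{5}{3}$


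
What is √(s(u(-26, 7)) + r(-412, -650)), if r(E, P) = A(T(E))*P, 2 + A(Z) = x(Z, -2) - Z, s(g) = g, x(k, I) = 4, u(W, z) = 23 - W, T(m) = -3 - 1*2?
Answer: I*√4501 ≈ 67.089*I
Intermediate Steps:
T(m) = -5 (T(m) = -3 - 2 = -5)
A(Z) = 2 - Z (A(Z) = -2 + (4 - Z) = 2 - Z)
r(E, P) = 7*P (r(E, P) = (2 - 1*(-5))*P = (2 + 5)*P = 7*P)
√(s(u(-26, 7)) + r(-412, -650)) = √((23 - 1*(-26)) + 7*(-650)) = √((23 + 26) - 4550) = √(49 - 4550) = √(-4501) = I*√4501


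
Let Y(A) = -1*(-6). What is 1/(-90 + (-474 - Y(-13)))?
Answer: -1/570 ≈ -0.0017544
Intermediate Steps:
Y(A) = 6
1/(-90 + (-474 - Y(-13))) = 1/(-90 + (-474 - 1*6)) = 1/(-90 + (-474 - 6)) = 1/(-90 - 480) = 1/(-570) = -1/570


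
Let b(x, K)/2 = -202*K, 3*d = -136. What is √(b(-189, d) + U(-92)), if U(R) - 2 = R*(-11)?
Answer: √173958/3 ≈ 139.03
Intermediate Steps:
U(R) = 2 - 11*R (U(R) = 2 + R*(-11) = 2 - 11*R)
d = -136/3 (d = (⅓)*(-136) = -136/3 ≈ -45.333)
b(x, K) = -404*K (b(x, K) = 2*(-202*K) = -404*K)
√(b(-189, d) + U(-92)) = √(-404*(-136/3) + (2 - 11*(-92))) = √(54944/3 + (2 + 1012)) = √(54944/3 + 1014) = √(57986/3) = √173958/3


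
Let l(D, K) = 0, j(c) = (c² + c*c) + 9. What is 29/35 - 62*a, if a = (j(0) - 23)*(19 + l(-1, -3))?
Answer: 577249/35 ≈ 16493.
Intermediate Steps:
j(c) = 9 + 2*c² (j(c) = (c² + c²) + 9 = 2*c² + 9 = 9 + 2*c²)
a = -266 (a = ((9 + 2*0²) - 23)*(19 + 0) = ((9 + 2*0) - 23)*19 = ((9 + 0) - 23)*19 = (9 - 23)*19 = -14*19 = -266)
29/35 - 62*a = 29/35 - 62*(-266) = 29*(1/35) + 16492 = 29/35 + 16492 = 577249/35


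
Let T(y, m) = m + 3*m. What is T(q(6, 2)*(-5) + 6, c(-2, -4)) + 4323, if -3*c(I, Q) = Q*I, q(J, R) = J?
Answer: 12937/3 ≈ 4312.3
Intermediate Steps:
c(I, Q) = -I*Q/3 (c(I, Q) = -Q*I/3 = -I*Q/3)
T(y, m) = 4*m
T(q(6, 2)*(-5) + 6, c(-2, -4)) + 4323 = 4*(-⅓*(-2)*(-4)) + 4323 = 4*(-8/3) + 4323 = -32/3 + 4323 = 12937/3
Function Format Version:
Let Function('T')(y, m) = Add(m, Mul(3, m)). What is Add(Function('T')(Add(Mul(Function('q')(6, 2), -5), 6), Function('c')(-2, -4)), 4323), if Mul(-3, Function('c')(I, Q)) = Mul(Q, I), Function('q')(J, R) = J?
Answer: Rational(12937, 3) ≈ 4312.3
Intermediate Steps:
Function('c')(I, Q) = Mul(Rational(-1, 3), I, Q) (Function('c')(I, Q) = Mul(Rational(-1, 3), Mul(Q, I)) = Mul(Rational(-1, 3), Mul(I, Q)) = Mul(Rational(-1, 3), I, Q))
Function('T')(y, m) = Mul(4, m)
Add(Function('T')(Add(Mul(Function('q')(6, 2), -5), 6), Function('c')(-2, -4)), 4323) = Add(Mul(4, Mul(Rational(-1, 3), -2, -4)), 4323) = Add(Mul(4, Rational(-8, 3)), 4323) = Add(Rational(-32, 3), 4323) = Rational(12937, 3)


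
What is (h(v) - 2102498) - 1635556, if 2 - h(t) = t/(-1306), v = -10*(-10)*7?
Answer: -2440947606/653 ≈ -3.7381e+6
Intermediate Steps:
v = 700 (v = 100*7 = 700)
h(t) = 2 + t/1306 (h(t) = 2 - t/(-1306) = 2 - t*(-1)/1306 = 2 - (-1)*t/1306 = 2 + t/1306)
(h(v) - 2102498) - 1635556 = ((2 + (1/1306)*700) - 2102498) - 1635556 = ((2 + 350/653) - 2102498) - 1635556 = (1656/653 - 2102498) - 1635556 = -1372929538/653 - 1635556 = -2440947606/653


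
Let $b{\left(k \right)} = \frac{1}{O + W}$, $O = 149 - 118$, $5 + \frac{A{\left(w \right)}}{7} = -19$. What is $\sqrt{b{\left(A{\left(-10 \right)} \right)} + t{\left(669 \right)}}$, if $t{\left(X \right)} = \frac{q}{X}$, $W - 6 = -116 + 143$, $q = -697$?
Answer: $\frac{i \sqrt{29395191}}{5352} \approx 1.013 i$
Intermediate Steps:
$A{\left(w \right)} = -168$ ($A{\left(w \right)} = -35 + 7 \left(-19\right) = -35 - 133 = -168$)
$O = 31$
$W = 33$ ($W = 6 + \left(-116 + 143\right) = 6 + 27 = 33$)
$t{\left(X \right)} = - \frac{697}{X}$
$b{\left(k \right)} = \frac{1}{64}$ ($b{\left(k \right)} = \frac{1}{31 + 33} = \frac{1}{64}$)
$\sqrt{b{\left(A{\left(-10 \right)} \right)} + t{\left(669 \right)}} = \sqrt{\frac{1}{64} - \frac{697}{669}} = \sqrt{- \frac{43939}{42816}} = \frac{i \sqrt{29395191}}{5352}$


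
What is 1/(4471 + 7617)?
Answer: 1/12088 ≈ 8.2727e-5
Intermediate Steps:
1/(4471 + 7617) = 1/12088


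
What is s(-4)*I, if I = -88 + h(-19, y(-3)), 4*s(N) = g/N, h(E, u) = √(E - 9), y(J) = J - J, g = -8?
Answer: -44 + I*√7 ≈ -44.0 + 2.6458*I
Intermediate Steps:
y(J) = 0
h(E, u) = √(-9 + E)
s(N) = -2/N (s(N) = (-8/N)/4 = -2/N)
I = -88 + 2*I*√7 (I = -88 + √(-9 - 19) = -88 + √(-28) = -88 + 2*I*√7 ≈ -88.0 + 5.2915*I)
s(-4)*I = (-2/(-4))*(-88 + 2*I*√7) = (-2*(-¼))*(-88 + 2*I*√7) = (-88 + 2*I*√7)/2 = -44 + I*√7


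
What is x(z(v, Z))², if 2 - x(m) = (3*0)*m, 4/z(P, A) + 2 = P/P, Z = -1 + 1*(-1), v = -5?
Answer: 4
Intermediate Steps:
Z = -2 (Z = -1 - 1 = -2)
z(P, A) = -4 (z(P, A) = 4/(-2 + P/P) = 4/(-2 + 1) = 4/(-1) = 4*(-1) = -4)
x(m) = 2 (x(m) = 2 - 3*0*m = 2 - 0*m = 2 - 1*0 = 2 + 0 = 2)
x(z(v, Z))² = 2² = 4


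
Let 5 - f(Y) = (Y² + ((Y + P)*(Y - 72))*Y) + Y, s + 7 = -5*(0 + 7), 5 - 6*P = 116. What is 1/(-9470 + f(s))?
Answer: 1/278487 ≈ 3.5908e-6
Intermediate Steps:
P = -37/2 (P = ⅚ - ⅙*116 = ⅚ - 58/3 = -37/2 ≈ -18.500)
s = -42 (s = -7 - 5*(0 + 7) = -7 - 5*7 = -7 - 35 = -42)
f(Y) = 5 - Y - Y² - Y*(-72 + Y)*(-37/2 + Y) (f(Y) = 5 - ((Y² + ((Y - 37/2)*(Y - 72))*Y) + Y) = 5 - ((Y² + ((-37/2 + Y)*(-72 + Y))*Y) + Y) = 5 - ((Y² + ((-72 + Y)*(-37/2 + Y))*Y) + Y) = 5 - ((Y² + Y*(-72 + Y)*(-37/2 + Y)) + Y) = 5 - (Y + Y² + Y*(-72 + Y)*(-37/2 + Y)) = 5 + (-Y - Y² - Y*(-72 + Y)*(-37/2 + Y)) = 5 - Y - Y² - Y*(-72 + Y)*(-37/2 + Y))
1/(-9470 + f(s)) = 1/(-9470 + (5 - 1*(-42)³ - 1333*(-42) + (179/2)*(-42)²)) = 1/(-9470 + (5 - 1*(-74088) + 55986 + (179/2)*1764)) = 1/(-9470 + (5 + 74088 + 55986 + 157878)) = 1/(-9470 + 287957) = 1/278487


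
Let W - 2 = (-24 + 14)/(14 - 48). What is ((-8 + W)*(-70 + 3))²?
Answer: 42237001/289 ≈ 1.4615e+5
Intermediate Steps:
W = 39/17 (W = 2 + (-24 + 14)/(14 - 48) = 2 - 10/(-34) = 2 - 10*(-1/34) = 2 + 5/17 = 39/17 ≈ 2.2941)
((-8 + W)*(-70 + 3))² = ((-8 + 39/17)*(-70 + 3))² = (-97/17*(-67))² = (6499/17)² = 42237001/289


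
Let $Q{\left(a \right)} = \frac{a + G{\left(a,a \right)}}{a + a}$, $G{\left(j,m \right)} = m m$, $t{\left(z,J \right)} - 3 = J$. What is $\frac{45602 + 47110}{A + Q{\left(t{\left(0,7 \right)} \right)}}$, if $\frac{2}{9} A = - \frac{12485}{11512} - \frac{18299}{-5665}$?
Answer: $\frac{12092515163520}{1976745347} \approx 6117.4$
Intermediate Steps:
$t{\left(z,J \right)} = 3 + J$
$G{\left(j,m \right)} = m^{2}$
$Q{\left(a \right)} = \frac{a + a^{2}}{2 a}$ ($Q{\left(a \right)} = \frac{a + a^{2}}{a + a} = \frac{a + a^{2}}{2 a}$)
$A = \frac{1259375067}{130430960}$ ($A = \frac{9 \left(- \frac{12485}{11512} - \frac{18299}{-5665}\right)}{2} = \frac{9 \left(\left(-12485\right) \frac{1}{11512} - - \frac{18299}{5665}\right)}{2} = \frac{9 \left(- \frac{12485}{11512} + \frac{18299}{5665}\right)}{2} = \frac{9}{2} \cdot \frac{139930563}{65215480} = \frac{1259375067}{130430960} \approx 9.6555$)
$\frac{45602 + 47110}{A + Q{\left(t{\left(0,7 \right)} \right)}} = \frac{45602 + 47110}{\frac{1259375067}{130430960} + \left(\frac{1}{2} + \frac{3 + 7}{2}\right)} = \frac{92712}{\frac{1259375067}{130430960} + \left(\frac{1}{2} + \frac{1}{2} \cdot 10\right)} = \frac{92712}{\frac{1259375067}{130430960} + \left(\frac{1}{2} + 5\right)} = \frac{92712}{\frac{1259375067}{130430960} + \frac{11}{2}} = \frac{92712}{\frac{1976745347}{130430960}} = 92712 \cdot \frac{130430960}{1976745347} = \frac{12092515163520}{1976745347}$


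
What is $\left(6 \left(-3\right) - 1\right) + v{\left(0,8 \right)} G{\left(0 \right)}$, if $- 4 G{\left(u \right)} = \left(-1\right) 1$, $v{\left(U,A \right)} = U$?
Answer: $-19$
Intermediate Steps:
$G{\left(u \right)} = \frac{1}{4}$ ($G{\left(u \right)} = - \frac{\left(-1\right) 1}{4} = \left(- \frac{1}{4}\right) \left(-1\right) = \frac{1}{4}$)
$\left(6 \left(-3\right) - 1\right) + v{\left(0,8 \right)} G{\left(0 \right)} = \left(6 \left(-3\right) - 1\right) + 0 \cdot \frac{1}{4} = \left(-18 - 1\right) + 0 = -19 + 0 = -19$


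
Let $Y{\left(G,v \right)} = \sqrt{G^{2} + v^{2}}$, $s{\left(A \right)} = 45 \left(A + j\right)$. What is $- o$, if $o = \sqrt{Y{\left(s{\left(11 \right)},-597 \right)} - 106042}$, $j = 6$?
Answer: $- i \sqrt{106042 - 3 \sqrt{104626}} \approx - 324.15 i$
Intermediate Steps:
$s{\left(A \right)} = 270 + 45 A$ ($s{\left(A \right)} = 45 \left(A + 6\right) = 45 \left(6 + A\right) = 270 + 45 A$)
$o = \sqrt{-106042 + 3 \sqrt{104626}}$ ($o = \sqrt{\sqrt{\left(270 + 45 \cdot 11\right)^{2} + \left(-597\right)^{2}} - 106042} = \sqrt{\sqrt{\left(270 + 495\right)^{2} + 356409} - 106042} = \sqrt{\sqrt{765^{2} + 356409} - 106042} = \sqrt{\sqrt{585225 + 356409} - 106042} = \sqrt{\sqrt{941634} - 106042} = \sqrt{3 \sqrt{104626} - 106042} = \sqrt{-106042 + 3 \sqrt{104626}} \approx 324.15 i$)
$- o = - \sqrt{-106042 + 3 \sqrt{104626}}$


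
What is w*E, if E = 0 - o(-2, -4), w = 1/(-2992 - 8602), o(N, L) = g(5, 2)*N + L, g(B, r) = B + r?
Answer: -9/5797 ≈ -0.0015525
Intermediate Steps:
o(N, L) = L + 7*N (o(N, L) = (5 + 2)*N + L = 7*N + L = L + 7*N)
w = -1/11594 (w = 1/(-11594) = -1/11594 ≈ -8.6252e-5)
E = 18 (E = 0 - (-4 + 7*(-2)) = 0 - (-4 - 14) = 0 - 1*(-18) = 0 + 18 = 18)
w*E = -1/11594*18 = -9/5797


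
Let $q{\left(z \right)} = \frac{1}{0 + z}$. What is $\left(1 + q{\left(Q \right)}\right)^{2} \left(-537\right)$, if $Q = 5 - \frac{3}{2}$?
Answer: $- \frac{43497}{49} \approx -887.69$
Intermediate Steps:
$Q = \frac{7}{2}$ ($Q = 5 - 3 \cdot \frac{1}{2} = 5 - \frac{3}{2} = \frac{7}{2} \approx 3.5$)
$q{\left(z \right)} = \frac{1}{z}$
$\left(1 + q{\left(Q \right)}\right)^{2} \left(-537\right) = \left(1 + \frac{1}{\frac{7}{2}}\right)^{2} \left(-537\right) = \left(1 + \frac{2}{7}\right)^{2} \left(-537\right) = \left(\frac{9}{7}\right)^{2} \left(-537\right) = \frac{81}{49} \left(-537\right) = - \frac{43497}{49}$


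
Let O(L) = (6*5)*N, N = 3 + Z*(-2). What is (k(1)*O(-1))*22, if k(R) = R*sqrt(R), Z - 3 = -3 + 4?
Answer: -3300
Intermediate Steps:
Z = 4 (Z = 3 + (-3 + 4) = 3 + 1 = 4)
N = -5 (N = 3 + 4*(-2) = 3 - 8 = -5)
O(L) = -150 (O(L) = (6*5)*(-5) = 30*(-5) = -150)
k(R) = R**(3/2)
(k(1)*O(-1))*22 = (1**(3/2)*(-150))*22 = (1*(-150))*22 = -150*22 = -3300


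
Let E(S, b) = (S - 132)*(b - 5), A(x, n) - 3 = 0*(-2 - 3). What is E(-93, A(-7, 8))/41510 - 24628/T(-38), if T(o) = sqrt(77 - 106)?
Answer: 45/4151 + 24628*I*sqrt(29)/29 ≈ 0.010841 + 4573.3*I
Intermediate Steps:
T(o) = I*sqrt(29) (T(o) = sqrt(-29) = I*sqrt(29))
A(x, n) = 3 (A(x, n) = 3 + 0*(-2 - 3) = 3 + 0*(-5) = 3 + 0 = 3)
E(S, b) = (-132 + S)*(-5 + b)
E(-93, A(-7, 8))/41510 - 24628/T(-38) = (660 - 132*3 - 5*(-93) - 93*3)/41510 - 24628*(-I*sqrt(29)/29) = (660 - 396 + 465 - 279)*(1/41510) - (-24628)*I*sqrt(29)/29 = 450*(1/41510) + 24628*I*sqrt(29)/29 = 45/4151 + 24628*I*sqrt(29)/29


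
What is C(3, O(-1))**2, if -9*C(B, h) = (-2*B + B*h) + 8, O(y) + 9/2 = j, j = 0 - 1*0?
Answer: 529/324 ≈ 1.6327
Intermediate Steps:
j = 0 (j = 0 + 0 = 0)
O(y) = -9/2 (O(y) = -9/2 + 0 = -9/2)
C(B, h) = -8/9 + 2*B/9 - B*h/9 (C(B, h) = -((-2*B + B*h) + 8)/9 = -(8 - 2*B + B*h)/9 = -8/9 + 2*B/9 - B*h/9)
C(3, O(-1))**2 = (-8/9 + (2/9)*3 - 1/9*3*(-9/2))**2 = (-8/9 + 2/3 + 3/2)**2 = (23/18)**2 = 529/324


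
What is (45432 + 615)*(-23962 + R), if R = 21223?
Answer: -126122733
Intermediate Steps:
(45432 + 615)*(-23962 + R) = (45432 + 615)*(-23962 + 21223) = 46047*(-2739) = -126122733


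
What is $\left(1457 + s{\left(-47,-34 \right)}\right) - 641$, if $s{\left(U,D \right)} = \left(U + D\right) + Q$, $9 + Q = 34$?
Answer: $760$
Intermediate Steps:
$Q = 25$ ($Q = -9 + 34 = 25$)
$s{\left(U,D \right)} = 25 + D + U$ ($s{\left(U,D \right)} = \left(U + D\right) + 25 = \left(D + U\right) + 25 = 25 + D + U$)
$\left(1457 + s{\left(-47,-34 \right)}\right) - 641 = \left(1457 - 56\right) - 641 = 1401 - 641 = 760$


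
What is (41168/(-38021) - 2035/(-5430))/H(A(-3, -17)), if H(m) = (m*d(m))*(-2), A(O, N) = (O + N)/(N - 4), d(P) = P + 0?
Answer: 4297383447/11010881600 ≈ 0.39029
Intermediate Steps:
d(P) = P
A(O, N) = (N + O)/(-4 + N)
H(m) = -2*m² (H(m) = (m*m)*(-2) = m²*(-2) = -2*m²)
(41168/(-38021) - 2035/(-5430))/H(A(-3, -17)) = (41168/(-38021) - 2035/(-5430))/((-2*(-17 - 3)²/(-4 - 17)²)) = (41168*(-1/38021) - 2035*(-1/5430))/((-2*(-20/(-21))²)) = (-41168/38021 + 407/1086)/((-2*(-1/21*(-20))²)) = -29233901/(41290806*((-2*(20/21)²))) = -29233901/(41290806*((-2*400/441))) = -29233901/(41290806*(-800/441)) = -29233901/41290806*(-441/800) = 4297383447/11010881600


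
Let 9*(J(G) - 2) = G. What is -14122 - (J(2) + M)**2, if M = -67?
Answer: -1483771/81 ≈ -18318.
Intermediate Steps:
J(G) = 2 + G/9
-14122 - (J(2) + M)**2 = -14122 - ((2 + (1/9)*2) - 67)**2 = -14122 - ((2 + 2/9) - 67)**2 = -14122 - (20/9 - 67)**2 = -14122 - (-583/9)**2 = -14122 - 1*339889/81 = -14122 - 339889/81 = -1483771/81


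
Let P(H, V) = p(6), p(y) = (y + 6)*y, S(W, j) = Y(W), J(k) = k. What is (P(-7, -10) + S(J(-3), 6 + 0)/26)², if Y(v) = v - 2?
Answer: 3485689/676 ≈ 5156.3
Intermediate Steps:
Y(v) = -2 + v
S(W, j) = -2 + W
p(y) = y*(6 + y) (p(y) = (6 + y)*y = y*(6 + y))
P(H, V) = 72 (P(H, V) = 6*(6 + 6) = 6*12 = 72)
(P(-7, -10) + S(J(-3), 6 + 0)/26)² = (72 + (-2 - 3)/26)² = (72 - 5*1/26)² = (72 - 5/26)² = (1867/26)² = 3485689/676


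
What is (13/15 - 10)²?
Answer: 18769/225 ≈ 83.418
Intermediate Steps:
(13/15 - 10)² = (-137/15)² = 18769/225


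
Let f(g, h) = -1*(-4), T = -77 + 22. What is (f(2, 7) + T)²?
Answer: 2601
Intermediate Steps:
T = -55
f(g, h) = 4
(f(2, 7) + T)² = (4 - 55)² = (-51)² = 2601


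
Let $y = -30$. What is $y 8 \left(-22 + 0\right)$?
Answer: $5280$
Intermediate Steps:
$y 8 \left(-22 + 0\right) = \left(-30\right) 8 \left(-22 + 0\right) = \left(-240\right) \left(-22\right) = 5280$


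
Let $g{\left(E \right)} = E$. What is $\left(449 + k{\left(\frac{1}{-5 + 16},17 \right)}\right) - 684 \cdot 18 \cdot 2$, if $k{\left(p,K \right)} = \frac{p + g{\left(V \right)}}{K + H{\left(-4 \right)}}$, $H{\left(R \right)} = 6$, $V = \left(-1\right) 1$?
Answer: $- \frac{6116285}{253} \approx -24175.0$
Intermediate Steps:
$V = -1$
$k{\left(p,K \right)} = \frac{-1 + p}{6 + K}$ ($k{\left(p,K \right)} = \frac{p - 1}{K + 6} = \frac{-1 + p}{6 + K}$)
$\left(449 + k{\left(\frac{1}{-5 + 16},17 \right)}\right) - 684 \cdot 18 \cdot 2 = \left(449 + \frac{-1 + \frac{1}{-5 + 16}}{6 + 17}\right) - 684 \cdot 18 \cdot 2 = \left(449 + \frac{-1 + \frac{1}{11}}{23}\right) - 24624 = \left(449 + \frac{1}{23} \left(- \frac{10}{11}\right)\right) - 24624 = \left(449 - \frac{10}{253}\right) - 24624 = \frac{113587}{253} - 24624 = - \frac{6116285}{253}$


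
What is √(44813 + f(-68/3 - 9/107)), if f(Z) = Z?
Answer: √4615232070/321 ≈ 211.64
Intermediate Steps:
√(44813 + f(-68/3 - 9/107)) = √(44813 + (-68/3 - 9/107)) = √(44813 - 7303/321) = √(14377670/321) = √4615232070/321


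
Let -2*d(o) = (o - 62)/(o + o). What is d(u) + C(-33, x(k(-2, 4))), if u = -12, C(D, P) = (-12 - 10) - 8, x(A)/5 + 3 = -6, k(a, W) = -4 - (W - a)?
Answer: -757/24 ≈ -31.542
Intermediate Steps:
k(a, W) = -4 + a - W (k(a, W) = -4 + (a - W) = -4 + a - W)
x(A) = -45 (x(A) = -15 + 5*(-6) = -15 - 30 = -45)
C(D, P) = -30 (C(D, P) = -22 - 8 = -30)
d(o) = -(-62 + o)/(4*o) (d(o) = -(o - 62)/(2*(o + o)) = -(-62 + o)/(2*(2*o)) = -(-62 + o)*1/(2*o)/2 = -(-62 + o)/(4*o))
d(u) + C(-33, x(k(-2, 4))) = (¼)*(62 - 1*(-12))/(-12) - 30 = (¼)*(-1/12)*(62 + 12) - 30 = (¼)*(-1/12)*74 - 30 = -37/24 - 30 = -757/24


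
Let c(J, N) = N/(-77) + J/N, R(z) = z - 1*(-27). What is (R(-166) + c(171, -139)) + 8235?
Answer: 86657642/10703 ≈ 8096.6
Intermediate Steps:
R(z) = 27 + z (R(z) = z + 27 = 27 + z)
c(J, N) = -N/77 + J/N (c(J, N) = N*(-1/77) + J/N = -N/77 + J/N)
(R(-166) + c(171, -139)) + 8235 = ((27 - 166) + (-1/77*(-139) + 171/(-139))) + 8235 = (-139 + (139/77 + 171*(-1/139))) + 8235 = (-139 + (139/77 - 171/139)) + 8235 = (-139 + 6154/10703) + 8235 = -1481563/10703 + 8235 = 86657642/10703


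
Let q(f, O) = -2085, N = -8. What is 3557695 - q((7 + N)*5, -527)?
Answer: 3559780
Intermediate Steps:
3557695 - q((7 + N)*5, -527) = 3557695 - 1*(-2085) = 3557695 + 2085 = 3559780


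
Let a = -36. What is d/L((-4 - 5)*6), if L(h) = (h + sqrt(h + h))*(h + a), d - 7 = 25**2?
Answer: 79/630 + 79*I*sqrt(3)/5670 ≈ 0.1254 + 0.024133*I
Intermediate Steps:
d = 632 (d = 7 + 25**2 = 7 + 625 = 632)
L(h) = (-36 + h)*(h + sqrt(2)*sqrt(h)) (L(h) = (h + sqrt(h + h))*(h - 36) = (h + sqrt(2*h))*(-36 + h) = (h + sqrt(2)*sqrt(h))*(-36 + h) = (-36 + h)*(h + sqrt(2)*sqrt(h)))
d/L((-4 - 5)*6) = 632/(((-4 - 5)*6)**2 - 36*(-4 - 5)*6 + sqrt(2)*((-4 - 5)*6)**(3/2) - 36*sqrt(2)*sqrt((-4 - 5)*6)) = 632/((-9*6)**2 - (-324)*6 + sqrt(2)*(-9*6)**(3/2) - 36*sqrt(2)*sqrt(-9*6)) = 632/((-54)**2 - 36*(-54) + sqrt(2)*(-54)**(3/2) - 36*sqrt(2)*sqrt(-54)) = 632/(2916 + 1944 + sqrt(2)*(-162*I*sqrt(6)) - 36*sqrt(2)*3*I*sqrt(6)) = 632/(2916 + 1944 - 324*I*sqrt(3) - 216*I*sqrt(3)) = 632/(4860 - 540*I*sqrt(3))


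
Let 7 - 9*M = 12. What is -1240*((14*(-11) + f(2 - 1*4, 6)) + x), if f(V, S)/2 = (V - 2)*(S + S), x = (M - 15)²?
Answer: 806000/81 ≈ 9950.6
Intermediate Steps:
M = -5/9 (M = 7/9 - ⅑*12 = 7/9 - 4/3 = -5/9 ≈ -0.55556)
x = 19600/81 (x = (-5/9 - 15)² = (-140/9)² = 19600/81 ≈ 241.98)
f(V, S) = 4*S*(-2 + V) (f(V, S) = 2*((V - 2)*(S + S)) = 2*((-2 + V)*(2*S)) = 2*(2*S*(-2 + V)) = 4*S*(-2 + V))
-1240*((14*(-11) + f(2 - 1*4, 6)) + x) = -1240*((14*(-11) + 4*6*(-2 + (2 - 1*4))) + 19600/81) = -1240*((-154 + 4*6*(-2 + (2 - 4))) + 19600/81) = -1240*((-154 + 4*6*(-2 - 2)) + 19600/81) = -1240*((-154 + 4*6*(-4)) + 19600/81) = -1240*((-154 - 96) + 19600/81) = -1240*(-250 + 19600/81) = -1240*(-650/81) = 806000/81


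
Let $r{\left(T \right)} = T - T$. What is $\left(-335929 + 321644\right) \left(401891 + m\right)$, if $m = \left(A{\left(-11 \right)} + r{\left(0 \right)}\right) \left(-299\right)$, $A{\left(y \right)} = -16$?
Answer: $-5809352375$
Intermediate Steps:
$r{\left(T \right)} = 0$
$m = 4784$ ($m = \left(-16 + 0\right) \left(-299\right) = \left(-16\right) \left(-299\right) = 4784$)
$\left(-335929 + 321644\right) \left(401891 + m\right) = \left(-335929 + 321644\right) \left(401891 + 4784\right) = \left(-14285\right) 406675 = -5809352375$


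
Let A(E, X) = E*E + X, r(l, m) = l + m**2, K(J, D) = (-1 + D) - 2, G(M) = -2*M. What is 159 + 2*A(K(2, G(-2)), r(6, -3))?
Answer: 191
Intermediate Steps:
K(J, D) = -3 + D
A(E, X) = X + E**2 (A(E, X) = E**2 + X = X + E**2)
159 + 2*A(K(2, G(-2)), r(6, -3)) = 159 + 2*((6 + (-3)**2) + (-3 - 2*(-2))**2) = 159 + 2*((6 + 9) + (-3 + 4)**2) = 159 + 2*(15 + 1**2) = 159 + 2*(15 + 1) = 159 + 2*16 = 159 + 32 = 191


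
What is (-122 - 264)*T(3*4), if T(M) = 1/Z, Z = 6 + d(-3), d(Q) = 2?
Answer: -193/4 ≈ -48.250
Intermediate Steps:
Z = 8 (Z = 6 + 2 = 8)
T(M) = ⅛ (T(M) = 1/8 = ⅛)
(-122 - 264)*T(3*4) = (-122 - 264)*(⅛) = -386*⅛ = -193/4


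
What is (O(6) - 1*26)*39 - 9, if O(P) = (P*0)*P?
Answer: -1023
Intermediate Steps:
O(P) = 0 (O(P) = 0*P = 0)
(O(6) - 1*26)*39 - 9 = (0 - 1*26)*39 - 9 = (0 - 26)*39 - 9 = -26*39 - 9 = -1014 - 9 = -1023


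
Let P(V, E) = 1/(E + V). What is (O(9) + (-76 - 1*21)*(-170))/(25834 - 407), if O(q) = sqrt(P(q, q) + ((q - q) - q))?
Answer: 16490/25427 + I*sqrt(322)/152562 ≈ 0.64852 + 0.00011762*I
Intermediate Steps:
O(q) = sqrt(1/(2*q) - q) (O(q) = sqrt(1/(q + q) + ((q - q) - q)) = sqrt(1/(2*q) + (0 - q)) = sqrt(1/(2*q) - q))
(O(9) + (-76 - 1*21)*(-170))/(25834 - 407) = (sqrt(-4*9 + 2/9)/2 + (-76 - 1*21)*(-170))/(25834 - 407) = (sqrt(-36 + 2*(1/9))/2 + (-76 - 21)*(-170))/25427 = (sqrt(-36 + 2/9)/2 - 97*(-170))*(1/25427) = (sqrt(-322/9)/2 + 16490)*(1/25427) = ((I*sqrt(322)/3)/2 + 16490)*(1/25427) = (I*sqrt(322)/6 + 16490)*(1/25427) = (16490 + I*sqrt(322)/6)*(1/25427) = 16490/25427 + I*sqrt(322)/152562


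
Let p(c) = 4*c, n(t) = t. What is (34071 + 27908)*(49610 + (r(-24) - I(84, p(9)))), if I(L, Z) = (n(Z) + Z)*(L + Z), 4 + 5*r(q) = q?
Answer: 12694662738/5 ≈ 2.5389e+9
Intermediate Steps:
r(q) = -4/5 + q/5
I(L, Z) = 2*Z*(L + Z) (I(L, Z) = (Z + Z)*(L + Z) = (2*Z)*(L + Z) = 2*Z*(L + Z))
(34071 + 27908)*(49610 + (r(-24) - I(84, p(9)))) = (34071 + 27908)*(49610 + ((-4/5 + (1/5)*(-24)) - 2*4*9*(84 + 4*9))) = 61979*(49610 + ((-4/5 - 24/5) - 2*36*(84 + 36))) = 61979*(49610 + (-28/5 - 2*36*120)) = 61979*(49610 + (-28/5 - 1*8640)) = 61979*(49610 + (-28/5 - 8640)) = 61979*(49610 - 43228/5) = 61979*(204822/5) = 12694662738/5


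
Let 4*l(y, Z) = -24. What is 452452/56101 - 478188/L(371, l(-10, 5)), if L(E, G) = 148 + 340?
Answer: -6651507103/6844322 ≈ -971.83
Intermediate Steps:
l(y, Z) = -6 (l(y, Z) = (1/4)*(-24) = -6)
L(E, G) = 488
452452/56101 - 478188/L(371, l(-10, 5)) = 452452/56101 - 478188/488 = 452452*(1/56101) - 478188*1/488 = 452452/56101 - 119547/122 = -6651507103/6844322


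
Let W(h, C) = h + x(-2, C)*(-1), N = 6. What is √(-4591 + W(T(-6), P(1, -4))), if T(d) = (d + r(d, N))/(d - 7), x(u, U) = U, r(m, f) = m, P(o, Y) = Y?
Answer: I*√775047/13 ≈ 67.721*I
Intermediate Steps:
T(d) = 2*d/(-7 + d) (T(d) = (d + d)/(d - 7) = (2*d)/(-7 + d) = 2*d/(-7 + d))
W(h, C) = h - C (W(h, C) = h + C*(-1) = h - C)
√(-4591 + W(T(-6), P(1, -4))) = √(-4591 + (2*(-6)/(-7 - 6) - 1*(-4))) = √(-4591 + (2*(-6)/(-13) + 4)) = √(-4591 + (2*(-6)*(-1/13) + 4)) = √(-4591 + (12/13 + 4)) = √(-4591 + 64/13) = √(-59619/13) = I*√775047/13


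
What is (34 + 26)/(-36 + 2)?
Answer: -30/17 ≈ -1.7647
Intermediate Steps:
(34 + 26)/(-36 + 2) = 60/(-34) = -1/34*60 = -30/17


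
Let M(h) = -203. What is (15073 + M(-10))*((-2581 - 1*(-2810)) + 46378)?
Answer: 693046090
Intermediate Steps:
(15073 + M(-10))*((-2581 - 1*(-2810)) + 46378) = (15073 - 203)*((-2581 - 1*(-2810)) + 46378) = 14870*((-2581 + 2810) + 46378) = 14870*(229 + 46378) = 14870*46607 = 693046090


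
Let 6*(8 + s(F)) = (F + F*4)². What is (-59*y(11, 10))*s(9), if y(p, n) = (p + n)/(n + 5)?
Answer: -272167/10 ≈ -27217.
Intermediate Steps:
y(p, n) = (n + p)/(5 + n)
s(F) = -8 + 25*F²/6 (s(F) = -8 + (F + F*4)²/6 = -8 + (F + 4*F)²/6 = -8 + (5*F)²/6 = -8 + (25*F²)/6 = -8 + 25*F²/6)
(-59*y(11, 10))*s(9) = (-59*(10 + 11)/(5 + 10))*(-8 + (25/6)*9²) = (-59*21/15)*(-8 + (25/6)*81) = (-59*21/15)*(-8 + 675/2) = -59*7/5*(659/2) = -413/5*659/2 = -272167/10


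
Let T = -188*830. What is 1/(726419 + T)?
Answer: 1/570379 ≈ 1.7532e-6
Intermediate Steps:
T = -156040
1/(726419 + T) = 1/(726419 - 156040) = 1/570379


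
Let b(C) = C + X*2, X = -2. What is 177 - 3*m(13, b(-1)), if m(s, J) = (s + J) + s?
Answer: 114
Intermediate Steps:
b(C) = -4 + C (b(C) = C - 2*2 = C - 4 = -4 + C)
m(s, J) = J + 2*s (m(s, J) = (J + s) + s = J + 2*s)
177 - 3*m(13, b(-1)) = 177 - 3*((-4 - 1) + 2*13) = 177 - 3*(-5 + 26) = 177 - 3*21 = 177 - 63 = 114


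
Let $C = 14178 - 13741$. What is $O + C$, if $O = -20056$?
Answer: $-19619$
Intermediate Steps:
$C = 437$ ($C = 14178 - 13741 = 437$)
$O + C = -20056 + 437 = -19619$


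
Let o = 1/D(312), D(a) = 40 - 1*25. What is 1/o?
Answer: 15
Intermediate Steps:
D(a) = 15 (D(a) = 40 - 25 = 15)
o = 1/15 ≈ 0.066667
1/o = 1/(1/15) = 15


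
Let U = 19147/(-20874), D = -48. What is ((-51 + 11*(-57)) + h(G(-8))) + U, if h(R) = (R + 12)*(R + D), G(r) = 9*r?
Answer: 136121081/20874 ≈ 6521.1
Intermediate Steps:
U = -19147/20874 (U = 19147*(-1/20874) = -19147/20874 ≈ -0.91727)
h(R) = (-48 + R)*(12 + R) (h(R) = (R + 12)*(R - 48) = (12 + R)*(-48 + R) = (-48 + R)*(12 + R))
((-51 + 11*(-57)) + h(G(-8))) + U = ((-51 + 11*(-57)) + (-576 + (9*(-8))² - 324*(-8))) - 19147/20874 = ((-51 - 627) + (-576 + (-72)² - 36*(-72))) - 19147/20874 = (-678 + (-576 + 5184 + 2592)) - 19147/20874 = (-678 + 7200) - 19147/20874 = 6522 - 19147/20874 = 136121081/20874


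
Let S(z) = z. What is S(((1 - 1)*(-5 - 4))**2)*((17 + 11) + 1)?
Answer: 0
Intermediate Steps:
S(((1 - 1)*(-5 - 4))**2)*((17 + 11) + 1) = ((1 - 1)*(-5 - 4))**2*((17 + 11) + 1) = (0*(-9))**2*(28 + 1) = 0**2*29 = 0*29 = 0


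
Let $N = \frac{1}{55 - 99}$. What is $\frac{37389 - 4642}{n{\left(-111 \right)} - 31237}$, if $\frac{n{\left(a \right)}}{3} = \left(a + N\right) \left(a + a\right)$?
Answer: $\frac{720434}{939491} \approx 0.76683$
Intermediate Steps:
$N = - \frac{1}{44}$ ($N = \frac{1}{-44} = - \frac{1}{44} \approx -0.022727$)
$n{\left(a \right)} = 6 a \left(- \frac{1}{44} + a\right)$ ($n{\left(a \right)} = 3 \left(a - \frac{1}{44}\right) \left(a + a\right) = 3 \left(- \frac{1}{44} + a\right) 2 a = 3 \cdot 2 a \left(- \frac{1}{44} + a\right) = 6 a \left(- \frac{1}{44} + a\right)$)
$\frac{37389 - 4642}{n{\left(-111 \right)} - 31237} = \frac{37389 - 4642}{\frac{3}{22} \left(-111\right) \left(-1 + 44 \left(-111\right)\right) - 31237} = \frac{32747}{\frac{3}{22} \left(-111\right) \left(-1 - 4884\right) - 31237} = \frac{32747}{\frac{3}{22} \left(-111\right) \left(-4885\right) - 31237} = \frac{32747}{\frac{1626705}{22} - 31237} = \frac{32747}{\frac{939491}{22}} = 32747 \cdot \frac{22}{939491} = \frac{720434}{939491}$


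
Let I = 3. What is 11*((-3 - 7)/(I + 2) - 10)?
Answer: -132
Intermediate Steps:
11*((-3 - 7)/(I + 2) - 10) = 11*((-3 - 7)/(3 + 2) - 10) = 11*(-10/5 - 10) = 11*(-10*⅕ - 10) = 11*(-2 - 10) = 11*(-12) = -132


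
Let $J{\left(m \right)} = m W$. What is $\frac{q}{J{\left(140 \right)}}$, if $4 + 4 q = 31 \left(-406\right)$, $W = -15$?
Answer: $\frac{1259}{840} \approx 1.4988$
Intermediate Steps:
$q = - \frac{6295}{2}$ ($q = -1 + \frac{31 \left(-406\right)}{4} = -1 + \frac{1}{4} \left(-12586\right) = -1 - \frac{6293}{2} = - \frac{6295}{2} \approx -3147.5$)
$J{\left(m \right)} = - 15 m$ ($J{\left(m \right)} = m \left(-15\right) = - 15 m$)
$\frac{q}{J{\left(140 \right)}} = - \frac{6295}{2 \left(\left(-15\right) 140\right)} = - \frac{6295}{2 \left(-2100\right)} = \left(- \frac{6295}{2}\right) \left(- \frac{1}{2100}\right) = \frac{1259}{840}$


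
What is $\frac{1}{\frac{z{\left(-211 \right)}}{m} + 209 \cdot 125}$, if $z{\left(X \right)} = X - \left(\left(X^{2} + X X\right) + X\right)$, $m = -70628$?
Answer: $\frac{35314}{922622771} \approx 3.8276 \cdot 10^{-5}$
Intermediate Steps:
$z{\left(X \right)} = - 2 X^{2}$ ($z{\left(X \right)} = X - \left(\left(X^{2} + X^{2}\right) + X\right) = X - \left(2 X^{2} + X\right) = X - \left(X + 2 X^{2}\right) = - 2 X^{2}$)
$\frac{1}{\frac{z{\left(-211 \right)}}{m} + 209 \cdot 125} = \frac{1}{\frac{\left(-2\right) \left(-211\right)^{2}}{-70628} + 209 \cdot 125} = \frac{1}{\left(-2\right) 44521 \left(- \frac{1}{70628}\right) + 26125} = \frac{1}{\left(-89042\right) \left(- \frac{1}{70628}\right) + 26125} = \frac{1}{\frac{44521}{35314} + 26125} = \frac{1}{\frac{922622771}{35314}} = \frac{35314}{922622771}$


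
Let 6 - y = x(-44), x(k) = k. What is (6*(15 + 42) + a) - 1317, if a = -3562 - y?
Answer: -4587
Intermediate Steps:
y = 50 (y = 6 - 1*(-44) = 6 + 44 = 50)
a = -3612 (a = -3562 - 1*50 = -3562 - 50 = -3612)
(6*(15 + 42) + a) - 1317 = (6*(15 + 42) - 3612) - 1317 = (6*57 - 3612) - 1317 = (342 - 3612) - 1317 = -3270 - 1317 = -4587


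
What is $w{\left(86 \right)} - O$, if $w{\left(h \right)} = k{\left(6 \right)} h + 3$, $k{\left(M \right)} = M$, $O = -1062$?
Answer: $1581$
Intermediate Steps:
$w{\left(h \right)} = 3 + 6 h$ ($w{\left(h \right)} = 6 h + 3 = 3 + 6 h$)
$w{\left(86 \right)} - O = \left(3 + 6 \cdot 86\right) - -1062 = \left(3 + 516\right) + 1062 = 519 + 1062 = 1581$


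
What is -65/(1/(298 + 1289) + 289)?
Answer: -103155/458644 ≈ -0.22491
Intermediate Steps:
-65/(1/(298 + 1289) + 289) = -65/(1/1587 + 289) = -65/458644/1587 = -65*1587/458644 = -103155/458644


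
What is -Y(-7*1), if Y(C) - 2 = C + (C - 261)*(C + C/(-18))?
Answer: -15901/9 ≈ -1766.8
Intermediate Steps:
Y(C) = 2 + C + 17*C*(-261 + C)/18 (Y(C) = 2 + (C + (C - 261)*(C + C/(-18))) = 2 + (C + (-261 + C)*(C + C*(-1/18))) = 2 + (C + (-261 + C)*(C - C/18)) = 2 + (C + (-261 + C)*(17*C/18)) = 2 + (C + 17*C*(-261 + C)/18) = 2 + C + 17*C*(-261 + C)/18)
-Y(-7*1) = -(2 - (-3437)/2 + 17*(-7*1)²/18) = -(2 - 491/2*(-7) + (17/18)*(-7)²) = -(2 + 3437/2 + (17/18)*49) = -(2 + 3437/2 + 833/18) = -1*15901/9 = -15901/9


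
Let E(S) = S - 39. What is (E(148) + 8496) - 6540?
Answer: 2065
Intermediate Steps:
E(S) = -39 + S
(E(148) + 8496) - 6540 = ((-39 + 148) + 8496) - 6540 = (109 + 8496) - 6540 = 8605 - 6540 = 2065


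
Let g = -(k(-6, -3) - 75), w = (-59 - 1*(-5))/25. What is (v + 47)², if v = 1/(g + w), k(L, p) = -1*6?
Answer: 8586246244/3884841 ≈ 2210.2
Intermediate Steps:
k(L, p) = -6
w = -54/25 (w = (-59 + 5)*(1/25) = -54*1/25 = -54/25 ≈ -2.1600)
g = 81 (g = -(-6 - 75) = -1*(-81) = 81)
v = 25/1971 (v = 1/(81 - 54/25) = 1/(1971/25) = 25/1971 ≈ 0.012684)
(v + 47)² = (25/1971 + 47)² = (92662/1971)² = 8586246244/3884841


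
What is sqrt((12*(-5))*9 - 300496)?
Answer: 2*I*sqrt(75259) ≈ 548.67*I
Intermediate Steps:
sqrt((12*(-5))*9 - 300496) = sqrt(-60*9 - 300496) = sqrt(-540 - 300496) = sqrt(-301036) = 2*I*sqrt(75259)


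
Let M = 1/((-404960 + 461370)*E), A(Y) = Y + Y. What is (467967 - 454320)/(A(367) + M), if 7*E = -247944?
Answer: 190874052632880/10266106443353 ≈ 18.593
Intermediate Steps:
E = -247944/7 (E = (⅐)*(-247944) = -247944/7 ≈ -35421.)
A(Y) = 2*Y
M = -7/13986521040 (M = 1/((-404960 + 461370)*(-247944/7)) = -7/247944/56410 = (1/56410)*(-7/247944) = -7/13986521040 ≈ -5.0048e-10)
(467967 - 454320)/(A(367) + M) = (467967 - 454320)/(2*367 - 7/13986521040) = 13647/(734 - 7/13986521040) = 13647/(10266106443353/13986521040) = 13647*(13986521040/10266106443353) = 190874052632880/10266106443353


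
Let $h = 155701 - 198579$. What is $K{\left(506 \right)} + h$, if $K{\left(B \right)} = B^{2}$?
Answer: $213158$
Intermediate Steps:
$h = -42878$ ($h = 155701 - 198579 = -42878$)
$K{\left(506 \right)} + h = 506^{2} - 42878 = 256036 - 42878 = 213158$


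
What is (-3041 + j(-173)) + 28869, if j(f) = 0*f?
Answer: 25828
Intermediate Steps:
j(f) = 0
(-3041 + j(-173)) + 28869 = (-3041 + 0) + 28869 = -3041 + 28869 = 25828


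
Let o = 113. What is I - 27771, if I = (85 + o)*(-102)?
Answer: -47967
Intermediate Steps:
I = -20196 (I = (85 + 113)*(-102) = 198*(-102) = -20196)
I - 27771 = -20196 - 27771 = -47967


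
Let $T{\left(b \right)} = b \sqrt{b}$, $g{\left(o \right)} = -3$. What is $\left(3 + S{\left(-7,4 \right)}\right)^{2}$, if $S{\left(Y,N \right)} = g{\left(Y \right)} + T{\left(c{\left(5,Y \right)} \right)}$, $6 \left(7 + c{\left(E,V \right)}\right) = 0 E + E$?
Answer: $- \frac{50653}{216} \approx -234.5$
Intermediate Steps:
$c{\left(E,V \right)} = -7 + \frac{E}{6}$ ($c{\left(E,V \right)} = -7 + \frac{0 E + E}{6} = -7 + \frac{0 + E}{6} = -7 + \frac{E}{6}$)
$T{\left(b \right)} = b^{\frac{3}{2}}$
$S{\left(Y,N \right)} = -3 - \frac{37 i \sqrt{222}}{36}$ ($S{\left(Y,N \right)} = -3 + \left(-7 + \frac{1}{6} \cdot 5\right)^{\frac{3}{2}} = -3 + \left(-7 + \frac{5}{6}\right)^{\frac{3}{2}} = -3 + \left(- \frac{37}{6}\right)^{\frac{3}{2}} = -3 - \frac{37 i \sqrt{222}}{36}$)
$\left(3 + S{\left(-7,4 \right)}\right)^{2} = \left(3 - \left(3 + \frac{37 i \sqrt{222}}{36}\right)\right)^{2} = \left(- \frac{37 i \sqrt{222}}{36}\right)^{2} = - \frac{50653}{216}$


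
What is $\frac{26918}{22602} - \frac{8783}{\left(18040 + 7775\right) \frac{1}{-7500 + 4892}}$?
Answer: $\frac{86402957783}{97245105} \approx 888.51$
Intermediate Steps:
$\frac{26918}{22602} - \frac{8783}{\left(18040 + 7775\right) \frac{1}{-7500 + 4892}} = 26918 \cdot \frac{1}{22602} - \frac{8783}{25815 \frac{1}{-2608}} = \frac{13459}{11301} - \frac{8783}{25815 \left(- \frac{1}{2608}\right)} = \frac{13459}{11301} - \frac{8783}{- \frac{25815}{2608}} = \frac{13459}{11301} - - \frac{22906064}{25815} = \frac{13459}{11301} + \frac{22906064}{25815} = \frac{86402957783}{97245105}$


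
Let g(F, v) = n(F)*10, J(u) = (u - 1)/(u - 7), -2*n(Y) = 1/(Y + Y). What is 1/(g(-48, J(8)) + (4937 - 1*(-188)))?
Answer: 96/492005 ≈ 0.00019512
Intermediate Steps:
n(Y) = -1/(4*Y) (n(Y) = -1/(2*(Y + Y)) = -1/(2*Y)/2 = -1/(4*Y))
J(u) = (-1 + u)/(-7 + u)
g(F, v) = -5/(2*F) (g(F, v) = -1/(4*F)*10 = -5/(2*F))
1/(g(-48, J(8)) + (4937 - 1*(-188))) = 1/(-5/2/(-48) + (4937 - 1*(-188))) = 1/(-5/2*(-1/48) + (4937 + 188)) = 1/(5/96 + 5125) = 1/(492005/96) = 96/492005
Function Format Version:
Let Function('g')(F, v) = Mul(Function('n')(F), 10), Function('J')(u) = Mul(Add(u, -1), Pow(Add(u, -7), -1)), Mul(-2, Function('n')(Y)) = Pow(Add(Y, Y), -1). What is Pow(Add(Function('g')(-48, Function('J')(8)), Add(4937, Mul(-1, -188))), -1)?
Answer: Rational(96, 492005) ≈ 0.00019512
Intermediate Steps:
Function('n')(Y) = Mul(Rational(-1, 4), Pow(Y, -1)) (Function('n')(Y) = Mul(Rational(-1, 2), Pow(Add(Y, Y), -1)) = Mul(Rational(-1, 2), Pow(Mul(2, Y), -1)) = Mul(Rational(-1, 2), Mul(Rational(1, 2), Pow(Y, -1))) = Mul(Rational(-1, 4), Pow(Y, -1)))
Function('J')(u) = Mul(Pow(Add(-7, u), -1), Add(-1, u)) (Function('J')(u) = Mul(Add(-1, u), Pow(Add(-7, u), -1)) = Mul(Pow(Add(-7, u), -1), Add(-1, u)))
Function('g')(F, v) = Mul(Rational(-5, 2), Pow(F, -1)) (Function('g')(F, v) = Mul(Mul(Rational(-1, 4), Pow(F, -1)), 10) = Mul(Rational(-5, 2), Pow(F, -1)))
Pow(Add(Function('g')(-48, Function('J')(8)), Add(4937, Mul(-1, -188))), -1) = Pow(Add(Mul(Rational(-5, 2), Pow(-48, -1)), Add(4937, Mul(-1, -188))), -1) = Pow(Add(Mul(Rational(-5, 2), Rational(-1, 48)), Add(4937, 188)), -1) = Pow(Add(Rational(5, 96), 5125), -1) = Pow(Rational(492005, 96), -1) = Rational(96, 492005)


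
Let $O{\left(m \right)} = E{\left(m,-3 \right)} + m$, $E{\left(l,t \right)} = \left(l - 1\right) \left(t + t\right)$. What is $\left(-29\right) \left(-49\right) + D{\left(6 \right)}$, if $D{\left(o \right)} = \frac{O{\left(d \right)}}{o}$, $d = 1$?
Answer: $\frac{8527}{6} \approx 1421.2$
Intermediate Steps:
$E{\left(l,t \right)} = 2 t \left(-1 + l\right)$ ($E{\left(l,t \right)} = \left(-1 + l\right) 2 t = 2 t \left(-1 + l\right)$)
$O{\left(m \right)} = 6 - 5 m$ ($O{\left(m \right)} = 2 \left(-3\right) \left(-1 + m\right) + m = \left(6 - 6 m\right) + m = 6 - 5 m$)
$D{\left(o \right)} = \frac{1}{o}$ ($D{\left(o \right)} = \frac{6 - 5}{o} = 1 \frac{1}{o} = \frac{1}{o}$)
$\left(-29\right) \left(-49\right) + D{\left(6 \right)} = \left(-29\right) \left(-49\right) + \frac{1}{6} = 1421 + \frac{1}{6} = \frac{8527}{6}$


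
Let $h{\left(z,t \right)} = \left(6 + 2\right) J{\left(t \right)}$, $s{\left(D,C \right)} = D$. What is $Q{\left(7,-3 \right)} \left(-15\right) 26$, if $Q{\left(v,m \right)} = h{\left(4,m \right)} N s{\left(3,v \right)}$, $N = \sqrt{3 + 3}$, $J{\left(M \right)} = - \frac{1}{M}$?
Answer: $- 3120 \sqrt{6} \approx -7642.4$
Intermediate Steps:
$N = \sqrt{6} \approx 2.4495$
$h{\left(z,t \right)} = - \frac{8}{t}$ ($h{\left(z,t \right)} = \left(6 + 2\right) \left(- \frac{1}{t}\right) = 8 \left(- \frac{1}{t}\right) = - \frac{8}{t}$)
$Q{\left(v,m \right)} = - \frac{24 \sqrt{6}}{m}$ ($Q{\left(v,m \right)} = - \frac{8}{m} \sqrt{6} \cdot 3 = - \frac{8 \sqrt{6}}{m} 3 = - \frac{24 \sqrt{6}}{m}$)
$Q{\left(7,-3 \right)} \left(-15\right) 26 = - \frac{24 \sqrt{6}}{-3} \left(-15\right) 26 = \left(-24\right) \sqrt{6} \left(- \frac{1}{3}\right) \left(-15\right) 26 = 8 \sqrt{6} \left(-15\right) 26 = - 120 \sqrt{6} \cdot 26 = - 3120 \sqrt{6}$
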